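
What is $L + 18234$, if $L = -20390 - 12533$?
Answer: $-14689$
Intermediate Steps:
$L = -32923$
$L + 18234 = -32923 + 18234 = -14689$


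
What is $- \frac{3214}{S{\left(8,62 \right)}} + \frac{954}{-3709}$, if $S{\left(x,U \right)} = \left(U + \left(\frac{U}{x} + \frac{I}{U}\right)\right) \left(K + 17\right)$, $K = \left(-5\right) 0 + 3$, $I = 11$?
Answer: $- \frac{410903176}{160803695} \approx -2.5553$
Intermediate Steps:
$K = 3$ ($K = 0 + 3 = 3$)
$S{\left(x,U \right)} = 20 U + \frac{220}{U} + \frac{20 U}{x}$ ($S{\left(x,U \right)} = \left(U + \left(\frac{U}{x} + \frac{11}{U}\right)\right) \left(3 + 17\right) = \left(U + \left(\frac{11}{U} + \frac{U}{x}\right)\right) 20 = \left(U + \frac{11}{U} + \frac{U}{x}\right) 20 = 20 U + \frac{220}{U} + \frac{20 U}{x}$)
$- \frac{3214}{S{\left(8,62 \right)}} + \frac{954}{-3709} = - \frac{3214}{20 \cdot 62 + \frac{220}{62} + 20 \cdot 62 \cdot \frac{1}{8}} + \frac{954}{-3709} = - \frac{3214}{1240 + 220 \cdot \frac{1}{62} + 20 \cdot 62 \cdot \frac{1}{8}} + 954 \left(- \frac{1}{3709}\right) = - \frac{3214}{1240 + \frac{110}{31} + 155} - \frac{954}{3709} = - \frac{3214}{\frac{43355}{31}} - \frac{954}{3709} = \left(-3214\right) \frac{31}{43355} - \frac{954}{3709} = - \frac{99634}{43355} - \frac{954}{3709} = - \frac{410903176}{160803695}$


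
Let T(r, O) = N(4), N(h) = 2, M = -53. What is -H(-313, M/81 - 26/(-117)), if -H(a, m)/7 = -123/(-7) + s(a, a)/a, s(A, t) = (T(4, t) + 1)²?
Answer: 38436/313 ≈ 122.80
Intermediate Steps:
T(r, O) = 2
s(A, t) = 9 (s(A, t) = (2 + 1)² = 3² = 9)
H(a, m) = -123 - 63/a (H(a, m) = -7*(-123/(-7) + 9/a) = -7*(-123*(-⅐) + 9/a) = -7*(123/7 + 9/a) = -123 - 63/a)
-H(-313, M/81 - 26/(-117)) = -(-123 - 63/(-313)) = -(-123 - 63*(-1/313)) = -(-123 + 63/313) = -1*(-38436/313) = 38436/313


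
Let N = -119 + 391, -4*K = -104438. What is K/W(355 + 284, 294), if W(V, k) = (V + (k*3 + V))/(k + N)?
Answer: 14777977/2160 ≈ 6841.7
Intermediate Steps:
K = 52219/2 (K = -¼*(-104438) = 52219/2 ≈ 26110.)
N = 272
W(V, k) = (2*V + 3*k)/(272 + k) (W(V, k) = (V + (k*3 + V))/(k + 272) = (V + (3*k + V))/(272 + k) = (V + (V + 3*k))/(272 + k) = (2*V + 3*k)/(272 + k))
K/W(355 + 284, 294) = 52219/(2*(((2*(355 + 284) + 3*294)/(272 + 294)))) = 52219/(2*(((2*639 + 882)/566))) = 52219/(2*(((1278 + 882)/566))) = 52219/(2*(((1/566)*2160))) = 52219/(2*(1080/283)) = (52219/2)*(283/1080) = 14777977/2160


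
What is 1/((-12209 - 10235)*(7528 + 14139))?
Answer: -1/486294148 ≈ -2.0564e-9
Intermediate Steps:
1/((-12209 - 10235)*(7528 + 14139)) = 1/(-22444*21667) = 1/(-486294148) = -1/486294148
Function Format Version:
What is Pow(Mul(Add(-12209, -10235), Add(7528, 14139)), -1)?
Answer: Rational(-1, 486294148) ≈ -2.0564e-9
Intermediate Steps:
Pow(Mul(Add(-12209, -10235), Add(7528, 14139)), -1) = Pow(Mul(-22444, 21667), -1) = Pow(-486294148, -1) = Rational(-1, 486294148)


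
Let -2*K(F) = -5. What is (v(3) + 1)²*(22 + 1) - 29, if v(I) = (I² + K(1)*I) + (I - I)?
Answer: 28059/4 ≈ 7014.8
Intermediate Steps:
K(F) = 5/2 (K(F) = -½*(-5) = 5/2)
v(I) = I² + 5*I/2 (v(I) = (I² + 5*I/2) + (I - I) = (I² + 5*I/2) + 0 = I² + 5*I/2)
(v(3) + 1)²*(22 + 1) - 29 = ((½)*3*(5 + 2*3) + 1)²*(22 + 1) - 29 = ((½)*3*(5 + 6) + 1)²*23 - 29 = ((½)*3*11 + 1)²*23 - 29 = (33/2 + 1)²*23 - 29 = (35/2)²*23 - 29 = (1225/4)*23 - 29 = 28175/4 - 29 = 28059/4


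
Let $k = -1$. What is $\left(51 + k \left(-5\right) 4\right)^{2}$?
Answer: $5041$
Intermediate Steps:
$\left(51 + k \left(-5\right) 4\right)^{2} = \left(51 + \left(-1\right) \left(-5\right) 4\right)^{2} = \left(51 + 5 \cdot 4\right)^{2} = \left(51 + 20\right)^{2} = 71^{2} = 5041$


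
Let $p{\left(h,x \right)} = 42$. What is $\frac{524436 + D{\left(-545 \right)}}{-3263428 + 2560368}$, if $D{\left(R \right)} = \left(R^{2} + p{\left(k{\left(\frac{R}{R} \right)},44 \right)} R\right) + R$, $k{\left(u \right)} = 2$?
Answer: $- \frac{399013}{351530} \approx -1.1351$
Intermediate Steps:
$D{\left(R \right)} = R^{2} + 43 R$ ($D{\left(R \right)} = \left(R^{2} + 42 R\right) + R = R^{2} + 43 R$)
$\frac{524436 + D{\left(-545 \right)}}{-3263428 + 2560368} = \frac{524436 - 545 \left(43 - 545\right)}{-3263428 + 2560368} = \frac{524436 - -273590}{-703060} = \left(524436 + 273590\right) \left(- \frac{1}{703060}\right) = 798026 \left(- \frac{1}{703060}\right) = - \frac{399013}{351530}$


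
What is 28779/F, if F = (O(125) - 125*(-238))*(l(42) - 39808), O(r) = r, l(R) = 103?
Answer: -9593/395395625 ≈ -2.4262e-5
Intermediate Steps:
F = -1186186875 (F = (125 - 125*(-238))*(103 - 39808) = (125 + 29750)*(-39705) = 29875*(-39705) = -1186186875)
28779/F = 28779/(-1186186875) = 28779*(-1/1186186875) = -9593/395395625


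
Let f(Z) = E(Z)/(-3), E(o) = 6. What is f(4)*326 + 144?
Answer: -508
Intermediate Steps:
f(Z) = -2 (f(Z) = 6/(-3) = 6*(-1/3) = -2)
f(4)*326 + 144 = -2*326 + 144 = -652 + 144 = -508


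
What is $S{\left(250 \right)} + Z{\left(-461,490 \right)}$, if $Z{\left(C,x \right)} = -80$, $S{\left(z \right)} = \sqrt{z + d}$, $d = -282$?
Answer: $-80 + 4 i \sqrt{2} \approx -80.0 + 5.6569 i$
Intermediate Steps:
$S{\left(z \right)} = \sqrt{-282 + z}$ ($S{\left(z \right)} = \sqrt{z - 282} = \sqrt{-282 + z}$)
$S{\left(250 \right)} + Z{\left(-461,490 \right)} = \sqrt{-282 + 250} - 80 = \sqrt{-32} - 80 = 4 i \sqrt{2} - 80 = -80 + 4 i \sqrt{2}$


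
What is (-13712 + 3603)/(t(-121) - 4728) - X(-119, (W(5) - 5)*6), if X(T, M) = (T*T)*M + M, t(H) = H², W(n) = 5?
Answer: -10109/9913 ≈ -1.0198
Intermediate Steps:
X(T, M) = M + M*T² (X(T, M) = T²*M + M = M*T² + M = M + M*T²)
(-13712 + 3603)/(t(-121) - 4728) - X(-119, (W(5) - 5)*6) = (-13712 + 3603)/((-121)² - 4728) - (5 - 5)*6*(1 + (-119)²) = -10109/(14641 - 4728) - 0*6*(1 + 14161) = -10109/9913 - 0*14162 = -10109*1/9913 - 1*0 = -10109/9913 + 0 = -10109/9913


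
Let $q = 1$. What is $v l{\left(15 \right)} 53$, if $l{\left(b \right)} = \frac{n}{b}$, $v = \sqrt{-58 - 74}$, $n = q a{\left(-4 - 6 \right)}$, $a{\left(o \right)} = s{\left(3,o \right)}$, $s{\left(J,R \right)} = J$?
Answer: $\frac{106 i \sqrt{33}}{5} \approx 121.78 i$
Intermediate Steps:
$a{\left(o \right)} = 3$
$n = 3$ ($n = 1 \cdot 3 = 3$)
$v = 2 i \sqrt{33}$ ($v = \sqrt{-132} = 2 i \sqrt{33} \approx 11.489 i$)
$l{\left(b \right)} = \frac{3}{b}$
$v l{\left(15 \right)} 53 = 2 i \sqrt{33} \cdot \frac{3}{15} \cdot 53 = 2 i \sqrt{33} \cdot 3 \cdot \frac{1}{15} \cdot 53 = 2 i \sqrt{33} \cdot \frac{1}{5} \cdot 53 = \frac{2 i \sqrt{33}}{5} \cdot 53 = \frac{106 i \sqrt{33}}{5}$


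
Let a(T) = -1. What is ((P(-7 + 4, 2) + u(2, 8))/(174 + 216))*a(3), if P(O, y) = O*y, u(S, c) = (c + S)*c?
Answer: -37/195 ≈ -0.18974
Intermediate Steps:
u(S, c) = c*(S + c) (u(S, c) = (S + c)*c = c*(S + c))
((P(-7 + 4, 2) + u(2, 8))/(174 + 216))*a(3) = (((-7 + 4)*2 + 8*(2 + 8))/(174 + 216))*(-1) = ((-3*2 + 8*10)/390)*(-1) = ((-6 + 80)*(1/390))*(-1) = (74*(1/390))*(-1) = (37/195)*(-1) = -37/195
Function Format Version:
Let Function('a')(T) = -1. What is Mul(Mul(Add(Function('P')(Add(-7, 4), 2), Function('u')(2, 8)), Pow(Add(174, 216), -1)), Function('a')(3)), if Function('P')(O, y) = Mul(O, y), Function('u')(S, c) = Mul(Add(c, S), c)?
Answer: Rational(-37, 195) ≈ -0.18974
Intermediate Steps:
Function('u')(S, c) = Mul(c, Add(S, c)) (Function('u')(S, c) = Mul(Add(S, c), c) = Mul(c, Add(S, c)))
Mul(Mul(Add(Function('P')(Add(-7, 4), 2), Function('u')(2, 8)), Pow(Add(174, 216), -1)), Function('a')(3)) = Mul(Mul(Add(Mul(Add(-7, 4), 2), Mul(8, Add(2, 8))), Pow(Add(174, 216), -1)), -1) = Mul(Mul(Add(Mul(-3, 2), Mul(8, 10)), Pow(390, -1)), -1) = Mul(Mul(Add(-6, 80), Rational(1, 390)), -1) = Mul(Mul(74, Rational(1, 390)), -1) = Mul(Rational(37, 195), -1) = Rational(-37, 195)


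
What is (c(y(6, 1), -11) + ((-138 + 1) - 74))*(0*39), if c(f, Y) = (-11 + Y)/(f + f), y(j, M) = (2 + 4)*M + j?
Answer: 0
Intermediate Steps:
y(j, M) = j + 6*M (y(j, M) = 6*M + j = j + 6*M)
c(f, Y) = (-11 + Y)/(2*f) (c(f, Y) = (-11 + Y)/((2*f)) = (-11 + Y)*(1/(2*f)) = (-11 + Y)/(2*f))
(c(y(6, 1), -11) + ((-138 + 1) - 74))*(0*39) = ((-11 - 11)/(2*(6 + 6*1)) + ((-138 + 1) - 74))*(0*39) = ((½)*(-22)/(6 + 6) + (-137 - 74))*0 = ((½)*(-22)/12 - 211)*0 = ((½)*(1/12)*(-22) - 211)*0 = (-11/12 - 211)*0 = -2543/12*0 = 0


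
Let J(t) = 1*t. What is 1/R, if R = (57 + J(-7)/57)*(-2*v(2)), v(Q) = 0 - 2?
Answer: 57/12968 ≈ 0.0043954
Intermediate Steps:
J(t) = t
v(Q) = -2
R = 12968/57 (R = (57 - 7/57)*(-2*(-2)) = (57 - 7*1/57)*4 = (57 - 7/57)*4 = (3242/57)*4 = 12968/57 ≈ 227.51)
1/R = 1/(12968/57) = 57/12968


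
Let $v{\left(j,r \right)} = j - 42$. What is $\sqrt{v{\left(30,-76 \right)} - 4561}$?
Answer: $i \sqrt{4573} \approx 67.624 i$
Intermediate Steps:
$v{\left(j,r \right)} = -42 + j$ ($v{\left(j,r \right)} = j - 42 = -42 + j$)
$\sqrt{v{\left(30,-76 \right)} - 4561} = \sqrt{\left(-42 + 30\right) - 4561} = \sqrt{-12 - 4561} = \sqrt{-4573} = i \sqrt{4573}$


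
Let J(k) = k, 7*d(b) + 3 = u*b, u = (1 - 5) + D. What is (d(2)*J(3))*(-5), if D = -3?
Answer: 255/7 ≈ 36.429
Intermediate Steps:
u = -7 (u = (1 - 5) - 3 = -4 - 3 = -7)
d(b) = -3/7 - b (d(b) = -3/7 + (-7*b)/7 = -3/7 - b)
(d(2)*J(3))*(-5) = ((-3/7 - 1*2)*3)*(-5) = ((-3/7 - 2)*3)*(-5) = -17/7*3*(-5) = -51/7*(-5) = 255/7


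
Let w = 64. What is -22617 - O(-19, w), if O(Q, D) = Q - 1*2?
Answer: -22596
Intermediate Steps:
O(Q, D) = -2 + Q (O(Q, D) = Q - 2 = -2 + Q)
-22617 - O(-19, w) = -22617 - (-2 - 19) = -22617 - 1*(-21) = -22617 + 21 = -22596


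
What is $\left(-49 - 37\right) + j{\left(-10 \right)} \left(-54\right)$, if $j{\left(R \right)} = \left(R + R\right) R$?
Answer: $-10886$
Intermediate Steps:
$j{\left(R \right)} = 2 R^{2}$ ($j{\left(R \right)} = 2 R R = 2 R^{2}$)
$\left(-49 - 37\right) + j{\left(-10 \right)} \left(-54\right) = \left(-49 - 37\right) + 2 \left(-10\right)^{2} \left(-54\right) = -86 + 2 \cdot 100 \left(-54\right) = -86 + 200 \left(-54\right) = -86 - 10800 = -10886$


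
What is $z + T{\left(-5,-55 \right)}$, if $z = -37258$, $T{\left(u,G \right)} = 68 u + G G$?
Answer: $-34573$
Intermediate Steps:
$T{\left(u,G \right)} = G^{2} + 68 u$ ($T{\left(u,G \right)} = 68 u + G^{2} = G^{2} + 68 u$)
$z + T{\left(-5,-55 \right)} = -37258 + \left(\left(-55\right)^{2} + 68 \left(-5\right)\right) = -37258 + \left(3025 - 340\right) = -37258 + 2685 = -34573$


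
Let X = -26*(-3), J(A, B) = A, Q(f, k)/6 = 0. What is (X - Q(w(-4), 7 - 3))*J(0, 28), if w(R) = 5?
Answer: 0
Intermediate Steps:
Q(f, k) = 0 (Q(f, k) = 6*0 = 0)
X = 78
(X - Q(w(-4), 7 - 3))*J(0, 28) = (78 - 1*0)*0 = (78 + 0)*0 = 78*0 = 0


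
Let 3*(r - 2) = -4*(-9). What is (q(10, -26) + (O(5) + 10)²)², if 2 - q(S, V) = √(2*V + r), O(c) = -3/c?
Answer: 5079331/625 - 4518*I*√38/25 ≈ 8126.9 - 1114.0*I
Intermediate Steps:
r = 14 (r = 2 + (-4*(-9))/3 = 2 + (⅓)*36 = 2 + 12 = 14)
q(S, V) = 2 - √(14 + 2*V) (q(S, V) = 2 - √(2*V + 14) = 2 - √(14 + 2*V))
(q(10, -26) + (O(5) + 10)²)² = ((2 - √(14 + 2*(-26))) + (-3/5 + 10)²)² = ((2 - √(14 - 52)) + (-3*⅕ + 10)²)² = ((2 - √(-38)) + (-⅗ + 10)²)² = ((2 - I*√38) + (47/5)²)² = ((2 - I*√38) + 2209/25)² = (2259/25 - I*√38)²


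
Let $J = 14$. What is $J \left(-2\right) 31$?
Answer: $-868$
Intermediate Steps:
$J \left(-2\right) 31 = 14 \left(-2\right) 31 = \left(-28\right) 31 = -868$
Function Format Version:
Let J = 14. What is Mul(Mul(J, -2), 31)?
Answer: -868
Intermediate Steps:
Mul(Mul(J, -2), 31) = Mul(Mul(14, -2), 31) = Mul(-28, 31) = -868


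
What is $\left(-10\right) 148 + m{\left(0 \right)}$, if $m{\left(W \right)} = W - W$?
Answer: $-1480$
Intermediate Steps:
$m{\left(W \right)} = 0$
$\left(-10\right) 148 + m{\left(0 \right)} = \left(-10\right) 148 + 0 = -1480 + 0 = -1480$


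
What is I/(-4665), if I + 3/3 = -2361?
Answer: 2362/4665 ≈ 0.50632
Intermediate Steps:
I = -2362 (I = -1 - 2361 = -2362)
I/(-4665) = -2362/(-4665) = -2362*(-1/4665) = 2362/4665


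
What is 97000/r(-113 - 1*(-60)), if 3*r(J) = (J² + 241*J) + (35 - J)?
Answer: -24250/823 ≈ -29.465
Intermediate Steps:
r(J) = 35/3 + 80*J + J²/3 (r(J) = ((J² + 241*J) + (35 - J))/3 = (35 + J² + 240*J)/3 = 35/3 + 80*J + J²/3)
97000/r(-113 - 1*(-60)) = 97000/(35/3 + 80*(-113 - 1*(-60)) + (-113 - 1*(-60))²/3) = 97000/(35/3 + 80*(-113 + 60) + (-113 + 60)²/3) = 97000/(35/3 + 80*(-53) + (⅓)*(-53)²) = 97000/(35/3 - 4240 + (⅓)*2809) = 97000/(35/3 - 4240 + 2809/3) = 97000/(-3292) = 97000*(-1/3292) = -24250/823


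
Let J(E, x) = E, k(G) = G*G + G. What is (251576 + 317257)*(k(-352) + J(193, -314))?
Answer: 70390239585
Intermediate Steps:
k(G) = G + G**2 (k(G) = G**2 + G = G + G**2)
(251576 + 317257)*(k(-352) + J(193, -314)) = (251576 + 317257)*(-352*(1 - 352) + 193) = 568833*(-352*(-351) + 193) = 568833*(123552 + 193) = 568833*123745 = 70390239585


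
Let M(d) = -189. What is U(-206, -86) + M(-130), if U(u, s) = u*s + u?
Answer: 17321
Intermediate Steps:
U(u, s) = u + s*u (U(u, s) = s*u + u = u + s*u)
U(-206, -86) + M(-130) = -206*(1 - 86) - 189 = -206*(-85) - 189 = 17510 - 189 = 17321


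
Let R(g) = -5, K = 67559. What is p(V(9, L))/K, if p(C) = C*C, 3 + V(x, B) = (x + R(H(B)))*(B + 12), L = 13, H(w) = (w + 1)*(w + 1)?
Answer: 9409/67559 ≈ 0.13927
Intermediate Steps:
H(w) = (1 + w)**2 (H(w) = (1 + w)*(1 + w) = (1 + w)**2)
V(x, B) = -3 + (-5 + x)*(12 + B) (V(x, B) = -3 + (x - 5)*(B + 12) = -3 + (-5 + x)*(12 + B))
p(C) = C**2
p(V(9, L))/K = (-63 - 5*13 + 12*9 + 13*9)**2/67559 = (-63 - 65 + 108 + 117)**2*(1/67559) = 97**2*(1/67559) = 9409*(1/67559) = 9409/67559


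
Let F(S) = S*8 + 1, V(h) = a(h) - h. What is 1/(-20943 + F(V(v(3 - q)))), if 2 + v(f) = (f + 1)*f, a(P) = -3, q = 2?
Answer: -1/20966 ≈ -4.7696e-5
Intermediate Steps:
v(f) = -2 + f*(1 + f) (v(f) = -2 + (f + 1)*f = -2 + (1 + f)*f = -2 + f*(1 + f))
V(h) = -3 - h
F(S) = 1 + 8*S (F(S) = 8*S + 1 = 1 + 8*S)
1/(-20943 + F(V(v(3 - q)))) = 1/(-20943 + (1 + 8*(-3 - (-2 + (3 - 1*2) + (3 - 1*2)²)))) = 1/(-20943 + (1 + 8*(-3 - (-2 + (3 - 2) + (3 - 2)²)))) = 1/(-20943 + (1 + 8*(-3 - (-2 + 1 + 1²)))) = 1/(-20943 + (1 + 8*(-3 - (-2 + 1 + 1)))) = 1/(-20943 + (1 + 8*(-3 - 1*0))) = 1/(-20943 + (1 + 8*(-3 + 0))) = 1/(-20943 + (1 + 8*(-3))) = 1/(-20943 + (1 - 24)) = 1/(-20943 - 23) = 1/(-20966) = -1/20966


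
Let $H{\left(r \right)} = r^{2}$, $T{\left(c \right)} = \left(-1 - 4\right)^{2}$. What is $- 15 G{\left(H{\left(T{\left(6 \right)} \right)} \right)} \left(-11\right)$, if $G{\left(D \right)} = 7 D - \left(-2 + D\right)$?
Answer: $619080$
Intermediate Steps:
$T{\left(c \right)} = 25$ ($T{\left(c \right)} = \left(-5\right)^{2} = 25$)
$G{\left(D \right)} = 2 + 6 D$
$- 15 G{\left(H{\left(T{\left(6 \right)} \right)} \right)} \left(-11\right) = - 15 \left(2 + 6 \cdot 25^{2}\right) \left(-11\right) = - 15 \left(2 + 6 \cdot 625\right) \left(-11\right) = - 15 \left(2 + 3750\right) \left(-11\right) = \left(-15\right) 3752 \left(-11\right) = \left(-56280\right) \left(-11\right) = 619080$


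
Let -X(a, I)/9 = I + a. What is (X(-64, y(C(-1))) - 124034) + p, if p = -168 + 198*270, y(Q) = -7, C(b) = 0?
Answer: -70103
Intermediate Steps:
X(a, I) = -9*I - 9*a (X(a, I) = -9*(I + a) = -9*I - 9*a)
p = 53292 (p = -168 + 53460 = 53292)
(X(-64, y(C(-1))) - 124034) + p = ((-9*(-7) - 9*(-64)) - 124034) + 53292 = ((63 + 576) - 124034) + 53292 = (639 - 124034) + 53292 = -123395 + 53292 = -70103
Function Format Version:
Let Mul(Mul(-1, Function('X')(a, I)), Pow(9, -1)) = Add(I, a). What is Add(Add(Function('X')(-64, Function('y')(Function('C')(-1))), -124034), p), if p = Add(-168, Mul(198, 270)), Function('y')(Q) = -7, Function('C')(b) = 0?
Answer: -70103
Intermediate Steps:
Function('X')(a, I) = Add(Mul(-9, I), Mul(-9, a)) (Function('X')(a, I) = Mul(-9, Add(I, a)) = Add(Mul(-9, I), Mul(-9, a)))
p = 53292 (p = Add(-168, 53460) = 53292)
Add(Add(Function('X')(-64, Function('y')(Function('C')(-1))), -124034), p) = Add(Add(Add(Mul(-9, -7), Mul(-9, -64)), -124034), 53292) = Add(Add(Add(63, 576), -124034), 53292) = Add(Add(639, -124034), 53292) = Add(-123395, 53292) = -70103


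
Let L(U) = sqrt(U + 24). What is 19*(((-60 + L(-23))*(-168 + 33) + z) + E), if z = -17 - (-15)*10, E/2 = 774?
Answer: 183274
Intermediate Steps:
E = 1548 (E = 2*774 = 1548)
L(U) = sqrt(24 + U)
z = 133 (z = -17 - 1*(-150) = -17 + 150 = 133)
19*(((-60 + L(-23))*(-168 + 33) + z) + E) = 19*(((-60 + sqrt(24 - 23))*(-168 + 33) + 133) + 1548) = 19*(((-60 + sqrt(1))*(-135) + 133) + 1548) = 19*(((-60 + 1)*(-135) + 133) + 1548) = 19*((-59*(-135) + 133) + 1548) = 19*((7965 + 133) + 1548) = 19*(8098 + 1548) = 19*9646 = 183274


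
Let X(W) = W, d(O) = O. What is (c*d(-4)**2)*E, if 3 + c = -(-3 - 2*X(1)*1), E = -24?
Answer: -768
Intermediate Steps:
c = 2 (c = -3 - (-3 - 2*1*1) = -3 - (-3 - 2*1) = -3 - (-3 - 2) = -3 - 1*(-5) = -3 + 5 = 2)
(c*d(-4)**2)*E = (2*(-4)**2)*(-24) = (2*16)*(-24) = 32*(-24) = -768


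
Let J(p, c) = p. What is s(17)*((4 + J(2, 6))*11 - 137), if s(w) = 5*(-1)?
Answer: 355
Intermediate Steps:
s(w) = -5
s(17)*((4 + J(2, 6))*11 - 137) = -5*((4 + 2)*11 - 137) = -5*(6*11 - 137) = -5*(66 - 137) = -5*(-71) = 355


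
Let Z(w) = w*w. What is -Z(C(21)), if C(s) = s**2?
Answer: -194481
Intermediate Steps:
Z(w) = w**2
-Z(C(21)) = -(21**2)**2 = -1*441**2 = -1*194481 = -194481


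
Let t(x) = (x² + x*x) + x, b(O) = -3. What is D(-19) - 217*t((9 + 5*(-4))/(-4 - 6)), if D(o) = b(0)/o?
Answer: -362749/475 ≈ -763.68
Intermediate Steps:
D(o) = -3/o
t(x) = x + 2*x² (t(x) = (x² + x²) + x = 2*x² + x = x + 2*x²)
D(-19) - 217*t((9 + 5*(-4))/(-4 - 6)) = -3/(-19) - 217*(9 + 5*(-4))/(-4 - 6)*(1 + 2*((9 + 5*(-4))/(-4 - 6))) = -3*(-1/19) - 217*(9 - 20)/(-10)*(1 + 2*((9 - 20)/(-10))) = 3/19 - 217*(-11*(-⅒))*(1 + 2*(-11*(-⅒))) = 3/19 - 2387*(1 + 2*(11/10))/10 = 3/19 - 2387*(1 + 11/5)/10 = 3/19 - 2387*16/(10*5) = 3/19 - 217*88/25 = 3/19 - 19096/25 = -362749/475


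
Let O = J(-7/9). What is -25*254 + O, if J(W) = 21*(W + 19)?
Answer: -17902/3 ≈ -5967.3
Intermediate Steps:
J(W) = 399 + 21*W (J(W) = 21*(19 + W) = 399 + 21*W)
O = 1148/3 (O = 399 + 21*(-7/9) = 399 - 49/3 = 1148/3 ≈ 382.67)
-25*254 + O = -25*254 + 1148/3 = -6350 + 1148/3 = -17902/3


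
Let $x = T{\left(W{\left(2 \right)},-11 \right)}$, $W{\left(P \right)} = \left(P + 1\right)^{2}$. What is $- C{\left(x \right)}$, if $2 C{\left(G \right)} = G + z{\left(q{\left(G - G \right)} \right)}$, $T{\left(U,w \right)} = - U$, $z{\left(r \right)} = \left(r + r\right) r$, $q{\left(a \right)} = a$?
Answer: $\frac{9}{2} \approx 4.5$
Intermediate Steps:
$W{\left(P \right)} = \left(1 + P\right)^{2}$
$z{\left(r \right)} = 2 r^{2}$ ($z{\left(r \right)} = 2 r r = 2 r^{2}$)
$x = -9$ ($x = - \left(1 + 2\right)^{2} = - 3^{2} = \left(-1\right) 9 = -9$)
$C{\left(G \right)} = \frac{G}{2}$ ($C{\left(G \right)} = \frac{G + 2 \left(G - G\right)^{2}}{2} = \frac{G + 2 \cdot 0^{2}}{2} = \frac{G + 2 \cdot 0}{2} = \frac{G + 0}{2} = \frac{G}{2}$)
$- C{\left(x \right)} = - \frac{-9}{2} = \left(-1\right) \left(- \frac{9}{2}\right) = \frac{9}{2}$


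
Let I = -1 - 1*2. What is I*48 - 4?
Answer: -148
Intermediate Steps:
I = -3 (I = -1 - 2 = -3)
I*48 - 4 = -3*48 - 4 = -144 - 4 = -148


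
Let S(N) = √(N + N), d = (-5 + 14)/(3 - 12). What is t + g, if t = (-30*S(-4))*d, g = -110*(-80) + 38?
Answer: 8838 + 60*I*√2 ≈ 8838.0 + 84.853*I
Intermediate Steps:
d = -1 (d = 9/(-9) = 9*(-⅑) = -1)
S(N) = √2*√N (S(N) = √(2*N) = √2*√N)
g = 8838 (g = 8800 + 38 = 8838)
t = 60*I*√2 (t = -30*√2*√(-4)*(-1) = -30*√2*2*I*(-1) = -60*I*√2*(-1) = 60*I*√2 ≈ 84.853*I)
t + g = 60*I*√2 + 8838 = 8838 + 60*I*√2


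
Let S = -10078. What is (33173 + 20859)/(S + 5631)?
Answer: -54032/4447 ≈ -12.150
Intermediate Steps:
(33173 + 20859)/(S + 5631) = (33173 + 20859)/(-10078 + 5631) = 54032/(-4447) = 54032*(-1/4447) = -54032/4447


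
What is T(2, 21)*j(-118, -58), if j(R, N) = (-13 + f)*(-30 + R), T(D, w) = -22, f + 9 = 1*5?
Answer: -55352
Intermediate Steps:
f = -4 (f = -9 + 1*5 = -9 + 5 = -4)
j(R, N) = 510 - 17*R (j(R, N) = (-13 - 4)*(-30 + R) = -17*(-30 + R) = 510 - 17*R)
T(2, 21)*j(-118, -58) = -22*(510 - 17*(-118)) = -22*(510 + 2006) = -22*2516 = -55352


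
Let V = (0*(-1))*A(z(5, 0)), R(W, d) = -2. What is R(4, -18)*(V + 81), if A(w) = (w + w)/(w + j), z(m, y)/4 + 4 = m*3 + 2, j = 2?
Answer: -162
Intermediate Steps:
z(m, y) = -8 + 12*m (z(m, y) = -16 + 4*(m*3 + 2) = -16 + 4*(3*m + 2) = -16 + 4*(2 + 3*m) = -16 + (8 + 12*m) = -8 + 12*m)
A(w) = 2*w/(2 + w) (A(w) = (w + w)/(w + 2) = (2*w)/(2 + w) = 2*w/(2 + w))
V = 0 (V = (0*(-1))*(2*(-8 + 12*5)/(2 + (-8 + 12*5))) = 0*(2*(-8 + 60)/(2 + (-8 + 60))) = 0*(2*52/(2 + 52)) = 0*(2*52/54) = 0*(2*52*(1/54)) = 0*(52/27) = 0)
R(4, -18)*(V + 81) = -2*(0 + 81) = -2*81 = -162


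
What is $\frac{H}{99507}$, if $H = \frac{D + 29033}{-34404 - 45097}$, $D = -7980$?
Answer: $- \frac{21053}{7910906007} \approx -2.6613 \cdot 10^{-6}$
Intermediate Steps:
$H = - \frac{21053}{79501}$ ($H = \frac{-7980 + 29033}{-34404 - 45097} = \frac{21053}{-79501} = 21053 \left(- \frac{1}{79501}\right) = - \frac{21053}{79501} \approx -0.26481$)
$\frac{H}{99507} = - \frac{21053}{79501 \cdot 99507} = \left(- \frac{21053}{79501}\right) \frac{1}{99507} = - \frac{21053}{7910906007}$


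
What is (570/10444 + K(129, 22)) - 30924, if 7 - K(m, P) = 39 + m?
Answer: -162325585/5222 ≈ -31085.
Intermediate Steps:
K(m, P) = -32 - m (K(m, P) = 7 - (39 + m) = 7 + (-39 - m) = -32 - m)
(570/10444 + K(129, 22)) - 30924 = (570/10444 + (-32 - 1*129)) - 30924 = (570*(1/10444) + (-32 - 129)) - 30924 = (285/5222 - 161) - 30924 = -840457/5222 - 30924 = -162325585/5222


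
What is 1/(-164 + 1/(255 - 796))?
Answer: -541/88725 ≈ -0.0060975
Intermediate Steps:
1/(-164 + 1/(255 - 796)) = 1/(-164 + 1/(-541)) = 1/(-164 - 1/541) = 1/(-88725/541) = -541/88725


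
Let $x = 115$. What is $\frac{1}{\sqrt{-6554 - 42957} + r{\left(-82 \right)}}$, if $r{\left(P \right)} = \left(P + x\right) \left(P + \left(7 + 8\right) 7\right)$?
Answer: $\frac{69}{56872} - \frac{i \sqrt{49511}}{625592} \approx 0.0012133 - 0.00035568 i$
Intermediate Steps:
$r{\left(P \right)} = \left(105 + P\right) \left(115 + P\right)$ ($r{\left(P \right)} = \left(P + 115\right) \left(P + \left(7 + 8\right) 7\right) = \left(115 + P\right) \left(P + 15 \cdot 7\right) = \left(115 + P\right) \left(P + 105\right) = \left(115 + P\right) \left(105 + P\right) = \left(105 + P\right) \left(115 + P\right)$)
$\frac{1}{\sqrt{-6554 - 42957} + r{\left(-82 \right)}} = \frac{1}{\sqrt{-6554 - 42957} + \left(12075 + \left(-82\right)^{2} + 220 \left(-82\right)\right)} = \frac{1}{\sqrt{-49511} + \left(12075 + 6724 - 18040\right)} = \frac{1}{i \sqrt{49511} + 759} = \frac{1}{759 + i \sqrt{49511}}$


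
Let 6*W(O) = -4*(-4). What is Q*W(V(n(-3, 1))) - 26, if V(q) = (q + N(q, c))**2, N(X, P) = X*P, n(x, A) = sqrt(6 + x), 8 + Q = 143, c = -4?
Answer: 334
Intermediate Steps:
Q = 135 (Q = -8 + 143 = 135)
N(X, P) = P*X
V(q) = 9*q**2 (V(q) = (q - 4*q)**2 = (-3*q)**2 = 9*q**2)
W(O) = 8/3 (W(O) = (-4*(-4))/6 = (1/6)*16 = 8/3)
Q*W(V(n(-3, 1))) - 26 = 135*(8/3) - 26 = 360 - 26 = 334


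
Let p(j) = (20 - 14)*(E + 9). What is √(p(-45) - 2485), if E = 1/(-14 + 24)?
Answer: 14*I*√310/5 ≈ 49.299*I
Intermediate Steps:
E = ⅒ (E = 1/10 = ⅒ ≈ 0.10000)
p(j) = 273/5 (p(j) = (20 - 14)*(⅒ + 9) = 6*(91/10) = 273/5)
√(p(-45) - 2485) = √(273/5 - 2485) = √(-12152/5) = 14*I*√310/5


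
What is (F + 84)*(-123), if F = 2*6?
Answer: -11808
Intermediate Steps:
F = 12
(F + 84)*(-123) = (12 + 84)*(-123) = 96*(-123) = -11808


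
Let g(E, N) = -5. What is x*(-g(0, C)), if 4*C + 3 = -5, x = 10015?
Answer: 50075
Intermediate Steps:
C = -2 (C = -¾ + (¼)*(-5) = -¾ - 5/4 = -2)
x*(-g(0, C)) = 10015*(-1*(-5)) = 10015*5 = 50075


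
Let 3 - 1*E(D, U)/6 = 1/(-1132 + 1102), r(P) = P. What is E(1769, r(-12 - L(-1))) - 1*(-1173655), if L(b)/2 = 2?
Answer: 5868366/5 ≈ 1.1737e+6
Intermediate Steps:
L(b) = 4 (L(b) = 2*2 = 4)
E(D, U) = 91/5 (E(D, U) = 18 - 6/(-1132 + 1102) = 18 - 6/(-30) = 18 - 6*(-1/30) = 18 + 1/5 = 91/5)
E(1769, r(-12 - L(-1))) - 1*(-1173655) = 91/5 - 1*(-1173655) = 91/5 + 1173655 = 5868366/5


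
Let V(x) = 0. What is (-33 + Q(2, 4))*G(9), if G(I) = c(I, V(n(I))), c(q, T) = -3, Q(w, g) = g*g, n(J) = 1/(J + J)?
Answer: 51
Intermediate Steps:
n(J) = 1/(2*J)
Q(w, g) = g²
G(I) = -3
(-33 + Q(2, 4))*G(9) = (-33 + 4²)*(-3) = (-33 + 16)*(-3) = -17*(-3) = 51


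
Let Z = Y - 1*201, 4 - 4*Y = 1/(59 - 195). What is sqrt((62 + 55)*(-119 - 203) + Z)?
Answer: I*sqrt(700517470)/136 ≈ 194.61*I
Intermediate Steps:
Y = 545/544 (Y = 1 - 1/(4*(59 - 195)) = 1 - 1/4/(-136) = 1 - 1/4*(-1/136) = 1 + 1/544 = 545/544 ≈ 1.0018)
Z = -108799/544 (Z = 545/544 - 1*201 = 545/544 - 201 = -108799/544 ≈ -200.00)
sqrt((62 + 55)*(-119 - 203) + Z) = sqrt((62 + 55)*(-119 - 203) - 108799/544) = sqrt(117*(-322) - 108799/544) = sqrt(-37674 - 108799/544) = sqrt(-20603455/544) = I*sqrt(700517470)/136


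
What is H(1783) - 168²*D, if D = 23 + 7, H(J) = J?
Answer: -844937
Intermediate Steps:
D = 30
H(1783) - 168²*D = 1783 - 168²*30 = 1783 - 28224*30 = 1783 - 1*846720 = 1783 - 846720 = -844937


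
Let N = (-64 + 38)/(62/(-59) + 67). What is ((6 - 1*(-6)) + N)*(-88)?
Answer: -3973904/3891 ≈ -1021.3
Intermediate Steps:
N = -1534/3891 (N = -26/(62*(-1/59) + 67) = -26/(-62/59 + 67) = -26/3891/59 = -26*59/3891 = -1534/3891 ≈ -0.39424)
((6 - 1*(-6)) + N)*(-88) = ((6 - 1*(-6)) - 1534/3891)*(-88) = ((6 + 6) - 1534/3891)*(-88) = (12 - 1534/3891)*(-88) = (45158/3891)*(-88) = -3973904/3891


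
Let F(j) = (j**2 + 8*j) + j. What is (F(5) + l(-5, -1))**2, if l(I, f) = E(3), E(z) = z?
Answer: 5329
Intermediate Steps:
F(j) = j**2 + 9*j
l(I, f) = 3
(F(5) + l(-5, -1))**2 = (5*(9 + 5) + 3)**2 = (5*14 + 3)**2 = (70 + 3)**2 = 73**2 = 5329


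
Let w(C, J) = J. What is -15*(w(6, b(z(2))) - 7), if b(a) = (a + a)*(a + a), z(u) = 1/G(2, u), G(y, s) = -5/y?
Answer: 477/5 ≈ 95.400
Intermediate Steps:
z(u) = -⅖ (z(u) = 1/(-5/2) = -⅖)
b(a) = 4*a² (b(a) = (2*a)*(2*a) = 4*a²)
-15*(w(6, b(z(2))) - 7) = -15*(4*(-⅖)² - 7) = -15*(4*(4/25) - 7) = -15*(16/25 - 7) = -15*(-159/25) = 477/5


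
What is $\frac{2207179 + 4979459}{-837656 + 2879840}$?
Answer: $\frac{1197773}{340364} \approx 3.5191$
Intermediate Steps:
$\frac{2207179 + 4979459}{-837656 + 2879840} = \frac{7186638}{2042184} = 7186638 \cdot \frac{1}{2042184} = \frac{1197773}{340364}$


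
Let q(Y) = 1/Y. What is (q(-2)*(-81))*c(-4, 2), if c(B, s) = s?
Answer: 81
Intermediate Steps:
q(Y) = 1/Y
(q(-2)*(-81))*c(-4, 2) = (-81/(-2))*2 = -1/2*(-81)*2 = (81/2)*2 = 81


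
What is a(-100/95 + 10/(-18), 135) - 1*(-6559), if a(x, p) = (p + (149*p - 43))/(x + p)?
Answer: 153066187/22810 ≈ 6710.5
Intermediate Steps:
a(x, p) = (-43 + 150*p)/(p + x) (a(x, p) = (p + (-43 + 149*p))/(p + x) = (-43 + 150*p)/(p + x))
a(-100/95 + 10/(-18), 135) - 1*(-6559) = (-43 + 150*135)/(135 + (-100/95 + 10/(-18))) - 1*(-6559) = (-43 + 20250)/(135 + (-100*1/95 + 10*(-1/18))) + 6559 = 20207/(135 + (-20/19 - 5/9)) + 6559 = 20207/(135 - 275/171) + 6559 = 20207/(22810/171) + 6559 = (171/22810)*20207 + 6559 = 3455397/22810 + 6559 = 153066187/22810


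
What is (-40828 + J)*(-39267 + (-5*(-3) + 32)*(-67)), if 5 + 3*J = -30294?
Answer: 6480443728/3 ≈ 2.1601e+9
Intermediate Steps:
J = -30299/3 (J = -5/3 + (⅓)*(-30294) = -5/3 - 10098 = -30299/3 ≈ -10100.)
(-40828 + J)*(-39267 + (-5*(-3) + 32)*(-67)) = (-40828 - 30299/3)*(-39267 + (-5*(-3) + 32)*(-67)) = -152783*(-39267 + (15 + 32)*(-67))/3 = -152783*(-39267 + 47*(-67))/3 = -152783*(-39267 - 3149)/3 = -152783/3*(-42416) = 6480443728/3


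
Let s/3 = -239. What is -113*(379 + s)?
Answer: 38194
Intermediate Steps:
s = -717 (s = 3*(-239) = -717)
-113*(379 + s) = -113*(379 - 717) = -113*(-338) = 38194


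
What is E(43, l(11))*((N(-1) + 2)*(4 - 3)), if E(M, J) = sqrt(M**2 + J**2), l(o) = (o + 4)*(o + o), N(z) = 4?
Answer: 6*sqrt(110749) ≈ 1996.7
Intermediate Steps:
l(o) = 2*o*(4 + o) (l(o) = (4 + o)*(2*o) = 2*o*(4 + o))
E(M, J) = sqrt(J**2 + M**2)
E(43, l(11))*((N(-1) + 2)*(4 - 3)) = sqrt((2*11*(4 + 11))**2 + 43**2)*((4 + 2)*(4 - 3)) = sqrt((2*11*15)**2 + 1849)*(6*1) = sqrt(330**2 + 1849)*6 = sqrt(108900 + 1849)*6 = sqrt(110749)*6 = 6*sqrt(110749)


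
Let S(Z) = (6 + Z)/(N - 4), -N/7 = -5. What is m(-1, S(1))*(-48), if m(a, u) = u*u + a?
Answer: 43776/961 ≈ 45.553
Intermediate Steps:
N = 35 (N = -7*(-5) = 35)
S(Z) = 6/31 + Z/31 (S(Z) = (6 + Z)/(35 - 4) = (6 + Z)/31 = (6 + Z)*(1/31) = 6/31 + Z/31)
m(a, u) = a + u**2 (m(a, u) = u**2 + a = a + u**2)
m(-1, S(1))*(-48) = (-1 + (6/31 + (1/31)*1)**2)*(-48) = (-1 + (6/31 + 1/31)**2)*(-48) = (-1 + (7/31)**2)*(-48) = (-1 + 49/961)*(-48) = -912/961*(-48) = 43776/961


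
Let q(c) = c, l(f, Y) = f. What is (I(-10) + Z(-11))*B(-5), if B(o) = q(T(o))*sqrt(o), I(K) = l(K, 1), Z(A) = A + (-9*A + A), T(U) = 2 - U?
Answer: 469*I*sqrt(5) ≈ 1048.7*I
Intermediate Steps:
Z(A) = -7*A (Z(A) = A - 8*A = -7*A)
I(K) = K
B(o) = sqrt(o)*(2 - o) (B(o) = (2 - o)*sqrt(o) = sqrt(o)*(2 - o))
(I(-10) + Z(-11))*B(-5) = (-10 - 7*(-11))*(sqrt(-5)*(2 - 1*(-5))) = (-10 + 77)*((I*sqrt(5))*(2 + 5)) = 67*((I*sqrt(5))*7) = 67*(7*I*sqrt(5)) = 469*I*sqrt(5)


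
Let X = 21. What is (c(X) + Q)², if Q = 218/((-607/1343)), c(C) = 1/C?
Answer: 37793563636609/162486009 ≈ 2.3260e+5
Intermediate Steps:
Q = -292774/607 (Q = 218/((-607*1/1343)) = 218/(-607/1343) = 218*(-1343/607) = -292774/607 ≈ -482.33)
(c(X) + Q)² = (1/21 - 292774/607)² = (-6147647/12747)² = 37793563636609/162486009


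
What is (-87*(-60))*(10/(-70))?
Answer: -5220/7 ≈ -745.71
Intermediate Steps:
(-87*(-60))*(10/(-70)) = 5220*(10*(-1/70)) = 5220*(-1/7) = -5220/7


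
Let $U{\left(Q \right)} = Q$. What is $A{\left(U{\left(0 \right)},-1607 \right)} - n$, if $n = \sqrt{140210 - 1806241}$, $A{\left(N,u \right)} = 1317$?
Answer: $1317 - i \sqrt{1666031} \approx 1317.0 - 1290.7 i$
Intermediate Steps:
$n = i \sqrt{1666031}$ ($n = \sqrt{-1666031} = i \sqrt{1666031} \approx 1290.7 i$)
$A{\left(U{\left(0 \right)},-1607 \right)} - n = 1317 - i \sqrt{1666031}$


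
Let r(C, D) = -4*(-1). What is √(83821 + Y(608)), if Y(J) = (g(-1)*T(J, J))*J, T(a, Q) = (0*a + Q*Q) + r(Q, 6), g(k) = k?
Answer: I*√224674323 ≈ 14989.0*I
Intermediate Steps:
r(C, D) = 4
T(a, Q) = 4 + Q² (T(a, Q) = (0*a + Q*Q) + 4 = (0 + Q²) + 4 = Q² + 4 = 4 + Q²)
Y(J) = J*(-4 - J²) (Y(J) = (-(4 + J²))*J = (-4 - J²)*J = J*(-4 - J²))
√(83821 + Y(608)) = √(83821 - 1*608*(4 + 608²)) = √(83821 - 1*608*(4 + 369664)) = √(83821 - 1*608*369668) = √(83821 - 224758144) = √(-224674323) = I*√224674323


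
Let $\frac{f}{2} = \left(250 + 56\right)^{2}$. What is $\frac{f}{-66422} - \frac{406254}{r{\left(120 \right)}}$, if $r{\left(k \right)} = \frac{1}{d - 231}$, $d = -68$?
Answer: $\frac{4034138282970}{33211} \approx 1.2147 \cdot 10^{8}$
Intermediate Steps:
$r{\left(k \right)} = - \frac{1}{299}$ ($r{\left(k \right)} = \frac{1}{-68 - 231} = \frac{1}{-299} = - \frac{1}{299}$)
$f = 187272$ ($f = 2 \left(250 + 56\right)^{2} = 2 \cdot 306^{2} = 2 \cdot 93636 = 187272$)
$\frac{f}{-66422} - \frac{406254}{r{\left(120 \right)}} = \frac{187272}{-66422} - \frac{406254}{- \frac{1}{299}} = 187272 \left(- \frac{1}{66422}\right) - -121469946 = - \frac{93636}{33211} + 121469946 = \frac{4034138282970}{33211}$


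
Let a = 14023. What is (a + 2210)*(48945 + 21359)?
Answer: 1141244832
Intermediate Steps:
(a + 2210)*(48945 + 21359) = (14023 + 2210)*(48945 + 21359) = 16233*70304 = 1141244832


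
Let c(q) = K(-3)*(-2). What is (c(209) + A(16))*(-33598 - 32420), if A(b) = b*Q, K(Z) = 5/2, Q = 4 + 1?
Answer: -4951350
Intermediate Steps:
Q = 5
K(Z) = 5/2 (K(Z) = 5*(½) = 5/2)
c(q) = -5 (c(q) = (5/2)*(-2) = -5)
A(b) = 5*b (A(b) = b*5 = 5*b)
(c(209) + A(16))*(-33598 - 32420) = (-5 + 5*16)*(-33598 - 32420) = (-5 + 80)*(-66018) = 75*(-66018) = -4951350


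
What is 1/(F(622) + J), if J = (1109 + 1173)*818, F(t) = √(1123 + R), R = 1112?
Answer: 1866676/3484479286741 - √2235/3484479286741 ≈ 5.3570e-7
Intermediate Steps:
F(t) = √2235 (F(t) = √(1123 + 1112) = √2235)
J = 1866676 (J = 2282*818 = 1866676)
1/(F(622) + J) = 1/(√2235 + 1866676) = 1/(1866676 + √2235)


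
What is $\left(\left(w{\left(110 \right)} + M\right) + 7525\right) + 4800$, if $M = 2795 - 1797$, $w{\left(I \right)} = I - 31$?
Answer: $13402$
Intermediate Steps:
$w{\left(I \right)} = -31 + I$
$M = 998$ ($M = 2795 - 1797 = 998$)
$\left(\left(w{\left(110 \right)} + M\right) + 7525\right) + 4800 = \left(\left(\left(-31 + 110\right) + 998\right) + 7525\right) + 4800 = \left(\left(79 + 998\right) + 7525\right) + 4800 = \left(1077 + 7525\right) + 4800 = 8602 + 4800 = 13402$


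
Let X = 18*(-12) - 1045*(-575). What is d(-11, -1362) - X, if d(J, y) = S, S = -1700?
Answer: -602359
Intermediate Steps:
d(J, y) = -1700
X = 600659 (X = -216 + 600875 = 600659)
d(-11, -1362) - X = -1700 - 1*600659 = -1700 - 600659 = -602359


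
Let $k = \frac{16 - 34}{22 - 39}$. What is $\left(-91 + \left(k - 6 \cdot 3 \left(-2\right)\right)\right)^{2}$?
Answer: $\frac{840889}{289} \approx 2909.6$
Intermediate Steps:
$k = \frac{18}{17}$ ($k = - \frac{18}{-17} = \left(-18\right) \left(- \frac{1}{17}\right) = \frac{18}{17} \approx 1.0588$)
$\left(-91 + \left(k - 6 \cdot 3 \left(-2\right)\right)\right)^{2} = \left(-91 - \left(- \frac{18}{17} + 6 \cdot 3 \left(-2\right)\right)\right)^{2} = \left(-91 - \left(- \frac{18}{17} + 18 \left(-2\right)\right)\right)^{2} = \left(-91 + \left(\frac{18}{17} - -36\right)\right)^{2} = \left(-91 + \left(\frac{18}{17} + 36\right)\right)^{2} = \left(-91 + \frac{630}{17}\right)^{2} = \left(- \frac{917}{17}\right)^{2} = \frac{840889}{289}$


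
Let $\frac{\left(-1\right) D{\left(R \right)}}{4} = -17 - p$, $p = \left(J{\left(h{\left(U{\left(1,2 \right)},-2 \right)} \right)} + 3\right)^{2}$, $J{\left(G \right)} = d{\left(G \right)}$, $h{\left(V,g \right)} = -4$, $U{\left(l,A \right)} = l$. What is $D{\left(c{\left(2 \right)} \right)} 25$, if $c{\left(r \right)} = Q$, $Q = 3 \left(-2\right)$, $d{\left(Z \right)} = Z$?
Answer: $1800$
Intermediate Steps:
$J{\left(G \right)} = G$
$Q = -6$
$p = 1$ ($p = \left(-4 + 3\right)^{2} = \left(-1\right)^{2} = 1$)
$c{\left(r \right)} = -6$
$D{\left(R \right)} = 72$ ($D{\left(R \right)} = - 4 \left(-17 - 1\right) = \left(-4\right) \left(-18\right) = 72$)
$D{\left(c{\left(2 \right)} \right)} 25 = 72 \cdot 25 = 1800$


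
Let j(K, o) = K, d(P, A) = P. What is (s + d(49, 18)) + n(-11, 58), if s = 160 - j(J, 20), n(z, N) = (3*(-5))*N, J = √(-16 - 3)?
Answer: -661 - I*√19 ≈ -661.0 - 4.3589*I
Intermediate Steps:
J = I*√19 (J = √(-19) = I*√19 ≈ 4.3589*I)
n(z, N) = -15*N
s = 160 - I*√19 ≈ 160.0 - 4.3589*I
(s + d(49, 18)) + n(-11, 58) = ((160 - I*√19) + 49) - 15*58 = (209 - I*√19) - 870 = -661 - I*√19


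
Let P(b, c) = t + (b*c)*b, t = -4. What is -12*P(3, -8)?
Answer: 912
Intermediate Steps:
P(b, c) = -4 + c*b² (P(b, c) = -4 + (b*c)*b = -4 + c*b²)
-12*P(3, -8) = -12*(-4 - 8*3²) = -12*(-4 - 8*9) = -12*(-4 - 72) = -12*(-76) = 912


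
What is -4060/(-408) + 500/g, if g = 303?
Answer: 119515/10302 ≈ 11.601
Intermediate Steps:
-4060/(-408) + 500/g = -4060/(-408) + 500/303 = -4060*(-1/408) + 500*(1/303) = 1015/102 + 500/303 = 119515/10302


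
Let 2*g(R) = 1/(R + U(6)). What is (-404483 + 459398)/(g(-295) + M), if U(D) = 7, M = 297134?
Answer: 31631040/171149183 ≈ 0.18482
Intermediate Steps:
g(R) = 1/(2*(7 + R)) (g(R) = 1/(2*(R + 7)) = 1/(2*(7 + R)))
(-404483 + 459398)/(g(-295) + M) = (-404483 + 459398)/(1/(2*(7 - 295)) + 297134) = 54915/((1/2)/(-288) + 297134) = 54915/((1/2)*(-1/288) + 297134) = 54915/(-1/576 + 297134) = 54915/(171149183/576) = 54915*(576/171149183) = 31631040/171149183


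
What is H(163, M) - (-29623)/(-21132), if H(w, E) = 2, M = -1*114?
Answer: 12641/21132 ≈ 0.59819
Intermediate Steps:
M = -114
H(163, M) - (-29623)/(-21132) = 2 - (-29623)/(-21132) = 2 - (-29623)*(-1)/21132 = 2 - 1*29623/21132 = 2 - 29623/21132 = 12641/21132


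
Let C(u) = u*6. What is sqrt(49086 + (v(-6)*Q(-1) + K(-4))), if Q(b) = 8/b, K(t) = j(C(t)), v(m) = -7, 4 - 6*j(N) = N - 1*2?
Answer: 7*sqrt(1003) ≈ 221.69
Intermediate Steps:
C(u) = 6*u
j(N) = 1 - N/6 (j(N) = 2/3 - (N - 1*2)/6 = 2/3 - (N - 2)/6 = 2/3 - (-2 + N)/6 = 2/3 + (1/3 - N/6) = 1 - N/6)
K(t) = 1 - t
sqrt(49086 + (v(-6)*Q(-1) + K(-4))) = sqrt(49086 + (-56/(-1) + (1 - 1*(-4)))) = sqrt(49086 + (-56*(-1) + (1 + 4))) = sqrt(49086 + (-7*(-8) + 5)) = sqrt(49086 + (56 + 5)) = sqrt(49086 + 61) = sqrt(49147) = 7*sqrt(1003)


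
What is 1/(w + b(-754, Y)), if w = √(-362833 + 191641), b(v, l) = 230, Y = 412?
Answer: 115/112046 - I*√42798/112046 ≈ 0.0010264 - 0.0018464*I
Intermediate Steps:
w = 2*I*√42798 (w = √(-171192) = 2*I*√42798 ≈ 413.75*I)
1/(w + b(-754, Y)) = 1/(2*I*√42798 + 230) = 1/(230 + 2*I*√42798)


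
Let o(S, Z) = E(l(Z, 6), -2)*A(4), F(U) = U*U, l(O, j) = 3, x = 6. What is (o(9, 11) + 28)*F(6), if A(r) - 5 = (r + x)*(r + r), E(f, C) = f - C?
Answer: 16308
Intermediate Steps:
F(U) = U²
A(r) = 5 + 2*r*(6 + r) (A(r) = 5 + (r + 6)*(r + r) = 5 + (6 + r)*(2*r) = 5 + 2*r*(6 + r))
o(S, Z) = 425 (o(S, Z) = (3 - 1*(-2))*(5 + 2*4² + 12*4) = (3 + 2)*(5 + 2*16 + 48) = 5*(5 + 32 + 48) = 5*85 = 425)
(o(9, 11) + 28)*F(6) = (425 + 28)*6² = 453*36 = 16308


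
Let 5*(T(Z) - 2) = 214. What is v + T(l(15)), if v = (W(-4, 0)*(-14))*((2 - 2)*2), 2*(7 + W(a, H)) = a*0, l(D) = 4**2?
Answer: 224/5 ≈ 44.800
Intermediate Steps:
l(D) = 16
W(a, H) = -7 (W(a, H) = -7 + (a*0)/2 = -7 + (1/2)*0 = -7 + 0 = -7)
T(Z) = 224/5 (T(Z) = 2 + (1/5)*214 = 2 + 214/5 = 224/5)
v = 0 (v = (-7*(-14))*((2 - 2)*2) = 98*(0*2) = 98*0 = 0)
v + T(l(15)) = 0 + 224/5 = 224/5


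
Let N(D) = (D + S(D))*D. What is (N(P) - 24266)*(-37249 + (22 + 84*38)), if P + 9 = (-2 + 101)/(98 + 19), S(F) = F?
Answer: 138811134870/169 ≈ 8.2137e+8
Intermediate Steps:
P = -106/13 (P = -9 + (-2 + 101)/(98 + 19) = -9 + 99/117 = -9 + 99*(1/117) = -9 + 11/13 = -106/13 ≈ -8.1538)
N(D) = 2*D**2 (N(D) = (D + D)*D = (2*D)*D = 2*D**2)
(N(P) - 24266)*(-37249 + (22 + 84*38)) = (2*(-106/13)**2 - 24266)*(-37249 + (22 + 84*38)) = (2*(11236/169) - 24266)*(-37249 + (22 + 3192)) = (22472/169 - 24266)*(-37249 + 3214) = -4078482/169*(-34035) = 138811134870/169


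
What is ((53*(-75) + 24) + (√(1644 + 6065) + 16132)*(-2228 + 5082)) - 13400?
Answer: 46023377 + 2854*√7709 ≈ 4.6274e+7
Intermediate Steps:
((53*(-75) + 24) + (√(1644 + 6065) + 16132)*(-2228 + 5082)) - 13400 = ((-3975 + 24) + (√7709 + 16132)*2854) - 13400 = (-3951 + (16132 + √7709)*2854) - 13400 = (-3951 + (46040728 + 2854*√7709)) - 13400 = (46036777 + 2854*√7709) - 13400 = 46023377 + 2854*√7709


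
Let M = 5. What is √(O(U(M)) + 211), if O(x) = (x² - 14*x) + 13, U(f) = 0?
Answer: 4*√14 ≈ 14.967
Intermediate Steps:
O(x) = 13 + x² - 14*x
√(O(U(M)) + 211) = √((13 + 0² - 14*0) + 211) = √((13 + 0 + 0) + 211) = √(13 + 211) = √224 = 4*√14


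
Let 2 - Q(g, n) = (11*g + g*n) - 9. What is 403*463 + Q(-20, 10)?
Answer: 187020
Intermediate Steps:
Q(g, n) = 11 - 11*g - g*n (Q(g, n) = 2 - ((11*g + g*n) - 9) = 2 - (-9 + 11*g + g*n) = 2 + (9 - 11*g - g*n) = 11 - 11*g - g*n)
403*463 + Q(-20, 10) = 403*463 + (11 - 11*(-20) - 1*(-20)*10) = 186589 + (11 + 220 + 200) = 186589 + 431 = 187020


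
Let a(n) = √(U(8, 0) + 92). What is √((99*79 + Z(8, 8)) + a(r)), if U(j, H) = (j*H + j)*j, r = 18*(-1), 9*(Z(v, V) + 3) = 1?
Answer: √(70363 + 18*√39)/3 ≈ 88.491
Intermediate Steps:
Z(v, V) = -26/9 (Z(v, V) = -3 + (⅑)*1 = -3 + ⅑ = -26/9)
r = -18
U(j, H) = j*(j + H*j) (U(j, H) = (H*j + j)*j = (j + H*j)*j = j*(j + H*j))
a(n) = 2*√39 (a(n) = √(8²*(1 + 0) + 92) = √(64*1 + 92) = √(64 + 92) = √156 = 2*√39)
√((99*79 + Z(8, 8)) + a(r)) = √((99*79 - 26/9) + 2*√39) = √((7821 - 26/9) + 2*√39) = √(70363/9 + 2*√39)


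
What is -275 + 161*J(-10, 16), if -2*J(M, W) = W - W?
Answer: -275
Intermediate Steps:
J(M, W) = 0 (J(M, W) = -(W - W)/2 = -½*0 = 0)
-275 + 161*J(-10, 16) = -275 + 161*0 = -275 + 0 = -275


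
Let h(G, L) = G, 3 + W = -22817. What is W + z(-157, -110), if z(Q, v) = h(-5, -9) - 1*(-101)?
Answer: -22724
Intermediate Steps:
W = -22820 (W = -3 - 22817 = -22820)
z(Q, v) = 96 (z(Q, v) = -5 - 1*(-101) = -5 + 101 = 96)
W + z(-157, -110) = -22820 + 96 = -22724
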